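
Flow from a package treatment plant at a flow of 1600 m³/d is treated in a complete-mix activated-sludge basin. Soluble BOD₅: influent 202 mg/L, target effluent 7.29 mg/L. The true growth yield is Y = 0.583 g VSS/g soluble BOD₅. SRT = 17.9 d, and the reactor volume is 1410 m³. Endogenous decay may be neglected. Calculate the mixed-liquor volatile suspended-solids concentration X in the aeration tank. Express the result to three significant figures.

X ≈ 2310 mg/L

From V·X = Y·Q·(S₀ − S)·θ_c (decay neglected): X = 0.583 × 1600 × (202 − 7.29) × 17.9 / 1410 = 2306 mg/L.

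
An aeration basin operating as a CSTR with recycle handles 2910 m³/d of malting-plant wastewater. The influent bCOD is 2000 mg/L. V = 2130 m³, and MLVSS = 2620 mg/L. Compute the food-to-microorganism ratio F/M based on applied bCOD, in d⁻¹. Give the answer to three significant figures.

F/M = applied load / biomass = Q·S₀/(V·X) = 2910 × 2000 / (2130 × 2620) = 1.043 d⁻¹.

F/M ≈ 1.04 d⁻¹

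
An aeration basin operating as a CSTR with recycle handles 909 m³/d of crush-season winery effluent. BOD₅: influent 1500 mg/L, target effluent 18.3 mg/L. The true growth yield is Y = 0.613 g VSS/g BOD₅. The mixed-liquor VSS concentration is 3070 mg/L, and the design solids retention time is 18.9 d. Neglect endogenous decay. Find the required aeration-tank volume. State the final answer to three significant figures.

Biomass mass balance (decay neglected): V·X = Y·Q·(S₀ − S)·θ_c, so V = 0.613 × 909 × (1500 − 18.3) × 18.9 / 3070 = 5083 m³.

V ≈ 5080 m³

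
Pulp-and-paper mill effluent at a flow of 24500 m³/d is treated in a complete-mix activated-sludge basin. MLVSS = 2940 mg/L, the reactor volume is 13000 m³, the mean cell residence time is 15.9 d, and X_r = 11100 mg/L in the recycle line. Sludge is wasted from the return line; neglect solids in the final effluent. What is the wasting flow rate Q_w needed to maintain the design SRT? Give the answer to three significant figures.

Q_w ≈ 217 m³/d

Q_w = (V·X)/(θ_c X_r) = 13000 × 2940 / (15.9 × 11100) = 216.6 m³/d.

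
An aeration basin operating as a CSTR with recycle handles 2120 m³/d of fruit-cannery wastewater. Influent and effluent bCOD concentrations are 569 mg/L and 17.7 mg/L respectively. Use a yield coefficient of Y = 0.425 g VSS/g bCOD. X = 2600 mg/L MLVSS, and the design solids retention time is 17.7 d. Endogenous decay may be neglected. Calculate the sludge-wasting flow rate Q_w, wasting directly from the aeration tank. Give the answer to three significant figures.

V·X = Y·Q·ΔS·θ_c gives V = 0.425 × 2120 × (569 − 17.7) × 17.7 / 2600 = 3382 m³.
Wasting from the aeration tank: Q_w = V / θ_c = 3382 / 17.7 = 191.0 m³/d.

Q_w ≈ 191 m³/d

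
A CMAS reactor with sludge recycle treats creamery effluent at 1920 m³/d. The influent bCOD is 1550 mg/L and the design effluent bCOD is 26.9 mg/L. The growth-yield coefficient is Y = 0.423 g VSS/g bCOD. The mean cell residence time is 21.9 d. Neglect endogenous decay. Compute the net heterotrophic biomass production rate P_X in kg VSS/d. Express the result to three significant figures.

With endogenous decay neglected, the observed yield equals the true yield: Y_obs = Y = 0.423 g VSS/g bCOD.
Mass of bCOD removed per day: Q(S₀ − S) = 1920 × 1523 g/m³ = 2924 kg/d.
So the net sludge growth is P_X = 0.4230 × 2924 = 1237 kg VSS/d.

P_X ≈ 1240 kg VSS/d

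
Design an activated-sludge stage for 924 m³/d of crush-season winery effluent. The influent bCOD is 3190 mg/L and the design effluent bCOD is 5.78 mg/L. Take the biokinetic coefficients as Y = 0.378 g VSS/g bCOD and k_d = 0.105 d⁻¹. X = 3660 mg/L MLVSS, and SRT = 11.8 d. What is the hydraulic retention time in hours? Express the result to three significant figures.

From the SRT design equation V = Y Q (S₀−S) θ_c / [X (1 + k_d θ_c)] = 0.378 × 924 × (3190 − 5.78) × 11.8 / [3660 × (1 + 0.105 × 11.8)] = 1.31×10^7 / 8195 = 1601 m³.
Hydraulic retention time τ = V/Q = 1601 / 924 = 1.733 d = 41.60 h.

τ ≈ 41.6 h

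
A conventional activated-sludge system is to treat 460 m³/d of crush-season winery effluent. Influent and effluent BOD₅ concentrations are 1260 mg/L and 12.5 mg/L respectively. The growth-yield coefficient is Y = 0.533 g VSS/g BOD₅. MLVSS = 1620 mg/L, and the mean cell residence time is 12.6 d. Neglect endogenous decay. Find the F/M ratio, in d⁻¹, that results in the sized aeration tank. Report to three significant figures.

Biomass mass balance (decay neglected): V·X = Y·Q·(S₀ − S)·θ_c, so V = 0.533 × 460 × (1260 − 12.5) × 12.6 / 1620 = 2379 m³.
F/M = applied load / biomass = Q·S₀/(V·X) = 460 × 1260 / (2379 × 1620) = 0.1504 d⁻¹.

F/M ≈ 0.150 d⁻¹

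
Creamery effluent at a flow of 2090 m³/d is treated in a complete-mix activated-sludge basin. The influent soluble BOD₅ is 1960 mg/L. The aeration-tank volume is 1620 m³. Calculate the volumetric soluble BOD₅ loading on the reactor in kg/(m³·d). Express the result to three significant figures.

L_v ≈ 2.53 kg soluble BOD₅/(m³·d)

L_v = Q S₀ / V = 2090 × 1960 × 10⁻³ / 1620 = 2.529 kg/(m³·d).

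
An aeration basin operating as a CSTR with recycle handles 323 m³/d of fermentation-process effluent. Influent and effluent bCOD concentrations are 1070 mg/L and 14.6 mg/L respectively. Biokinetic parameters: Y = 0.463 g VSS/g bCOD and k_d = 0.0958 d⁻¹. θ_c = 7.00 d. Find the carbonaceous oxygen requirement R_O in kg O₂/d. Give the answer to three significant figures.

R_O ≈ 207 kg O₂/d

Y_obs = Y / (1 + k_d θ_c) = 0.463 / (1 + 0.0958 × 7.00) = 0.463 / 1.671 = 0.2771.
ΔS = 1070 − 14.6 = 1055 mg/L, so the substrate removal rate is 323 × 1055/1000 = 340.9 kg bCOD/d.
Net sludge production P_X = 0.2771 × 340.9 = 94.48 kg VSS/d.
R_O = Q·ΔS − 1.42 P_X = 340.9 − 134.2 = 206.7 kg O₂/d.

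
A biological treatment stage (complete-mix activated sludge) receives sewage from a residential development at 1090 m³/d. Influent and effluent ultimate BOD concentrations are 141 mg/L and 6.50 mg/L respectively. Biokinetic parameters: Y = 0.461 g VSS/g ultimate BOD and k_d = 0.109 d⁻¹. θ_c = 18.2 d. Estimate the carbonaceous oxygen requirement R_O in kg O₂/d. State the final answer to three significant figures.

The observed yield is Y_obs = Y/(1 + k_d·θ_c) = 0.461 / (1 + 0.109 × 18.2) = 0.461 / 2.984 = 0.1545 g VSS per g ultimate BOD removed.
Mass of ultimate BOD removed per day: Q(S₀ − S) = 1090 × 134.5 g/m³ = 146.6 kg/d.
Net sludge production P_X = 0.1545 × 146.6 = 22.65 kg VSS/d.
R_O = Q·(S₀ − S) − 1.42·P_X = 146.6 − 1.42 × 22.65 = 114.4 kg O₂/d.

R_O ≈ 114 kg O₂/d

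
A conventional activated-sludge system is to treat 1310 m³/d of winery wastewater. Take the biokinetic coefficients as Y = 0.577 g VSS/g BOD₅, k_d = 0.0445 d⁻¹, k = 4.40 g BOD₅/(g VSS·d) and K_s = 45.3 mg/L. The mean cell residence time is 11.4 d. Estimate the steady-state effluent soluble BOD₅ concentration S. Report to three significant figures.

S ≈ 2.49 mg/L

For a completely mixed reactor with recycle the Lawrence–McCarty relation gives S = K_s·(1 + k_d·θ_c) / [θ_c·(Y·k − k_d) − 1] = 45.3 × (1 + 0.0445 × 11.4) / [11.4 × (0.577 × 4.40 − 0.0445) − 1] = 68.28 / 27.44 = 2.489 mg/L.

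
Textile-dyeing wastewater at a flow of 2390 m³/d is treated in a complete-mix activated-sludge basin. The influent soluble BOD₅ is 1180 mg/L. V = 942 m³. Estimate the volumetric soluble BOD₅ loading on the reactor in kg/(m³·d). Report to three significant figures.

Applied soluble BOD₅ load per unit volume = Q·S₀/V = (2390 × 1180/1000)/942.0 = 2.994 kg soluble BOD₅·m⁻³·d⁻¹.

L_v ≈ 2.99 kg soluble BOD₅/(m³·d)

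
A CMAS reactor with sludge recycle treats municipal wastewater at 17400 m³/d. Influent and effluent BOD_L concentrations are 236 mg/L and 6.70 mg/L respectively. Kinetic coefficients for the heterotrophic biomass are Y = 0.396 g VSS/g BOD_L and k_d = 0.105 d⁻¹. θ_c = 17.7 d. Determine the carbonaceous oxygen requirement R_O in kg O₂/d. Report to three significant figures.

Observed yield with endogenous decay: Y_obs = Y / (1 + k_d·θ_c) = 0.396 / (1 + 0.105 × 17.7) = 0.396 / 2.858 = 0.1385 g VSS/g BOD_L.
Mass of BOD_L removed per day: Q(S₀ − S) = 17400 × 229.3 g/m³ = 3990 kg/d.
Net sludge production P_X = 0.1385 × 3990 = 552.7 kg VSS/d.
Carbonaceous O₂ demand = substrate oxidised − cell-mass equivalent = 3990 − 1.42 × 552.7 = 3205 kg O₂/d.

R_O ≈ 3200 kg O₂/d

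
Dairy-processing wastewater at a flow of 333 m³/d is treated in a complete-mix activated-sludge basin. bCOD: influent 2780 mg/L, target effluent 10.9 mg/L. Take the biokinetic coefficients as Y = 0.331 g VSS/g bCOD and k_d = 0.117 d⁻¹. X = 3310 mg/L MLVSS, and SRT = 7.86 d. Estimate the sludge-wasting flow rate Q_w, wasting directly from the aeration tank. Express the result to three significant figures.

Q_w ≈ 48.0 m³/d

From the SRT design equation V = Y Q (S₀−S) θ_c / [X (1 + k_d θ_c)] = 0.331 × 333 × (2780 − 10.9) × 7.86 / [3310 × (1 + 0.117 × 7.86)] = 2.4×10^6 / 6354 = 377.6 m³.
With mixed-liquor wasting, θ_c = V/Q_w, so Q_w = V/θ_c = 377.6/7.86 = 48.04 m³/d.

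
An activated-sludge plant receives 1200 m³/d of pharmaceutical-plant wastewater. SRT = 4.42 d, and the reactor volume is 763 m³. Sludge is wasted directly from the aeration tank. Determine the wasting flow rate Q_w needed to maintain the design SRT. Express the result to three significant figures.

With mixed-liquor wasting, θ_c = V/Q_w, so Q_w = V/θ_c = 763.0/4.42 = 172.6 m³/d.

Q_w ≈ 173 m³/d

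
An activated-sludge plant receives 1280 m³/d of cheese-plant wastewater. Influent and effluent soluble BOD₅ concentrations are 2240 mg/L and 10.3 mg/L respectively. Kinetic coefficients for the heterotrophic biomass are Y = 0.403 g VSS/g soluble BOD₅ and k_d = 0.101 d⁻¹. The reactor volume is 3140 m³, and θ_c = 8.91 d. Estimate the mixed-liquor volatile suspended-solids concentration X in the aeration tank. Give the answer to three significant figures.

X ≈ 1720 mg/L

Solving the biomass balance for X: X = Y Q (S₀−S) θ_c / [V (1+k_d θ_c)] = 0.403 × 1280 × (2240 − 10.3) × 8.91 / [3140 × (1 + 0.101 × 8.91)] = 1718 mg/L.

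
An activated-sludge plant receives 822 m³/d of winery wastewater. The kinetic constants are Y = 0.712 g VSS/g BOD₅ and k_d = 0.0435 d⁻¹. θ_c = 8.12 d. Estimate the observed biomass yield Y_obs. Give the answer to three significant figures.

Y_obs ≈ 0.526 g VSS/g BOD₅

Observed yield with endogenous decay: Y_obs = Y / (1 + k_d·θ_c) = 0.712 / (1 + 0.0435 × 8.12) = 0.712 / 1.353 = 0.5262 g VSS/g BOD₅.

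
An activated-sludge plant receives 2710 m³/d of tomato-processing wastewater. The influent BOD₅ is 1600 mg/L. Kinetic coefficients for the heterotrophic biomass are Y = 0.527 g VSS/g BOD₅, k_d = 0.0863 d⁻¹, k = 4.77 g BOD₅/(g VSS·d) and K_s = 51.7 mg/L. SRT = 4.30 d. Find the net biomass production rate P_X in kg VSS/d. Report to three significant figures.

P_X ≈ 1660 kg VSS/d

For a completely mixed reactor with recycle the Lawrence–McCarty relation gives S = K_s·(1 + k_d·θ_c) / [θ_c·(Y·k − k_d) − 1] = 51.7 × (1 + 0.0863 × 4.30) / [4.30 × (0.527 × 4.77 − 0.0863) − 1] = 70.89 / 9.438 = 7.510 mg/L.
Y_obs = Y / (1 + k_d θ_c) = 0.527 / (1 + 0.0863 × 4.30) = 0.527 / 1.371 = 0.3844.
ΔS = 1600 − 7.51 = 1592 mg/L, so the substrate removal rate is 2710 × 1592/1000 = 4316 kg BOD₅/d.
Net biomass production P_X = Y_obs × Q·(S₀ − S) = 0.3844 × 4316 = 1659 kg VSS/d.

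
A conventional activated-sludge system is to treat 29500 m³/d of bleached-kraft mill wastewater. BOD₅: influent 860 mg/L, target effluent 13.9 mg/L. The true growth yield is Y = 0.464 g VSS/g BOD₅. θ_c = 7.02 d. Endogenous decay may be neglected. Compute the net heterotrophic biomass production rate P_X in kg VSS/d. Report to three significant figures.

Since k_d ≈ 0, Y_obs = Y = 0.464 g VSS/g BOD₅.
Q·(S₀ − S) = 29500 × (860 − 13.9) × 10⁻³ = 24960 kg/d removed.
Net biomass production P_X = Y_obs × Q·(S₀ − S) = 0.4640 × 24960 = 11581 kg VSS/d.

P_X ≈ 11600 kg VSS/d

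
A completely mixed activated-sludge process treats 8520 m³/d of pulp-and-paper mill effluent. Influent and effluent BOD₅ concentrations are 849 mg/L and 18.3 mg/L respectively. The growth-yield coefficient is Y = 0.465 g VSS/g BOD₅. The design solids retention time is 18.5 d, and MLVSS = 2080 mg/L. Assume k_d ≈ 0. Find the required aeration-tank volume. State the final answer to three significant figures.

V ≈ 29300 m³

With k_d = 0 the design equation reduces to V = Y Q (S₀−S) θ_c / X = 0.465 × 8520 × (849 − 18.3) × 18.5 / 2080 = 29272 m³.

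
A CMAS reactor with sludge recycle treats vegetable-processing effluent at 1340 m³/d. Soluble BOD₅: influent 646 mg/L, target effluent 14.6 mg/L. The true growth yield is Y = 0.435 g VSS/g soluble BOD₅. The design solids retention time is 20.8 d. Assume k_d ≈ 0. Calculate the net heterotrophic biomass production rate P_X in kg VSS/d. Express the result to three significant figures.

P_X ≈ 368 kg VSS/d

With endogenous decay neglected, the observed yield equals the true yield: Y_obs = Y = 0.435 g VSS/g soluble BOD₅.
Substrate removed = Q·(S₀ − S) = 1340 m³/d × (646 − 14.6) g/m³ = 8.46×10^5 g/d = 846.1 kg/d.
So the net sludge growth is P_X = 0.4350 × 846.1 = 368.0 kg VSS/d.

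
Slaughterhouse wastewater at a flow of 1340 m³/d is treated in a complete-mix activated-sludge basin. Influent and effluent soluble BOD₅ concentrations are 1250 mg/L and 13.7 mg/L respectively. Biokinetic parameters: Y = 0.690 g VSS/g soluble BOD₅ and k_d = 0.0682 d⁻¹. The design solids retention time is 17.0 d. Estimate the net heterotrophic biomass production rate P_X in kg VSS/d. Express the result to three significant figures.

Y_obs = Y / (1 + k_d θ_c) = 0.690 / (1 + 0.0682 × 17.0) = 0.690 / 2.159 = 0.3195.
ΔS = 1250 − 13.7 = 1236 mg/L, so the substrate removal rate is 1340 × 1236/1000 = 1657 kg soluble BOD₅/d.
So the net sludge growth is P_X = 0.3195 × 1657 = 529.4 kg VSS/d.

P_X ≈ 529 kg VSS/d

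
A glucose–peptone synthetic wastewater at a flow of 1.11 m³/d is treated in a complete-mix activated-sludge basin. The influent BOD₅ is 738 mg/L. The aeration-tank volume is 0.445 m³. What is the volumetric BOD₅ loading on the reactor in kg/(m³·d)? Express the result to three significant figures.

Volumetric loading L_v = Q·S₀ / V = 1.11 × 738 g/m³ / 0.4450 m³ = 1841 g/(m³·d) = 1.841 kg BOD₅/(m³·d).

L_v ≈ 1.84 kg BOD₅/(m³·d)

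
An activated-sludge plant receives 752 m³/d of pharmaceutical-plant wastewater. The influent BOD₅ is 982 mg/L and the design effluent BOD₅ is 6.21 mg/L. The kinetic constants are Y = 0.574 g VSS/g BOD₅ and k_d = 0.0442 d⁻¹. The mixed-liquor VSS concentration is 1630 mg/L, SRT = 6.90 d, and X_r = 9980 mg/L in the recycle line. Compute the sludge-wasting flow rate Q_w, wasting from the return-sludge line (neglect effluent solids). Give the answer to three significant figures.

Rearranging the biomass balance for a CMAS with decay, V = Y·Q·ΔS·θ_c / [X·(1+k_d θ_c)] = 0.574 × 752 × (982 − 6.21) × 6.90 / [1630 × (1 + 0.0442 × 6.90)] = 2.91×10^6 / 2127 = 1366 m³.
Wasting from the return line (neglecting effluent solids): Q_w = V·X / (θ_c·X_r) = 1366 × 1630 / (6.90 × 9980) = 32.34 m³/d.

Q_w ≈ 32.3 m³/d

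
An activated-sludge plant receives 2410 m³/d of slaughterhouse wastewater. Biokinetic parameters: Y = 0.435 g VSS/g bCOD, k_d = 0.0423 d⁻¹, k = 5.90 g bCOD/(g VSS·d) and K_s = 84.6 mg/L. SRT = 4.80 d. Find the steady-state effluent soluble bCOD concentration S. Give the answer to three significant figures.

S ≈ 9.16 mg/L

For a completely mixed reactor with recycle the Lawrence–McCarty relation gives S = K_s·(1 + k_d·θ_c) / [θ_c·(Y·k − k_d) − 1] = 84.6 × (1 + 0.0423 × 4.80) / [4.80 × (0.435 × 5.90 − 0.0423) − 1] = 101.8 / 11.12 = 9.156 mg/L.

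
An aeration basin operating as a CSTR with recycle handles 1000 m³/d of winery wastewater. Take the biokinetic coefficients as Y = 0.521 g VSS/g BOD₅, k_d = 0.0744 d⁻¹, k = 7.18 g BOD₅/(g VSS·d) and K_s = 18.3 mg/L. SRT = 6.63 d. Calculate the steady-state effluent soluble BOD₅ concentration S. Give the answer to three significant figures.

S ≈ 1.17 mg/L

From the Monod/SRT balance for a CMAS, S = K_s·(1+k_d θ_c)/[θ_c·(Y k − k_d) − 1] = 18.3 × (1 + 0.0744 × 6.63) / [6.63 × (0.521 × 7.18 − 0.0744) − 1] = 27.33 / 23.31 = 1.172 mg/L.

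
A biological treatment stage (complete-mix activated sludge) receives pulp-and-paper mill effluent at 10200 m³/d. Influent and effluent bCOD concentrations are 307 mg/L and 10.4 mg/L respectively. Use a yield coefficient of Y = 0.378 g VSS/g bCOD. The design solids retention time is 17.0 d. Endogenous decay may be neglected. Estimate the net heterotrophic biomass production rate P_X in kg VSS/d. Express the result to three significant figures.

Since k_d ≈ 0, Y_obs = Y = 0.378 g VSS/g bCOD.
Substrate removed = Q·(S₀ − S) = 10200 m³/d × (307 − 10.4) g/m³ = 3.03×10^6 g/d = 3025 kg/d.
P_X = Y_obs · Q(S₀ − S) = 0.3780 × 3025 = 1144 kg VSS/d.

P_X ≈ 1140 kg VSS/d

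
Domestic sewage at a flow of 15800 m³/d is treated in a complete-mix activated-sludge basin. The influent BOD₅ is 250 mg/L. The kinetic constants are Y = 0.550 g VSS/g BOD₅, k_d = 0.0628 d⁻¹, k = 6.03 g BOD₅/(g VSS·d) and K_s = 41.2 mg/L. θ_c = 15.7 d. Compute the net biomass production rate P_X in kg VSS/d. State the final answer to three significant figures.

From the Monod/SRT balance for a CMAS, S = K_s·(1+k_d θ_c)/[θ_c·(Y k − k_d) − 1] = 41.2 × (1 + 0.0628 × 15.7) / [15.7 × (0.550 × 6.03 − 0.0628) − 1] = 81.82 / 50.08 = 1.634 mg/L.
Correct the yield for decay: Y_obs = Y/(1 + k_d θ_c) = 0.550 / (1 + 0.0628 × 15.7) = 0.550 / 1.986 = 0.2769.
Mass of BOD₅ removed per day: Q(S₀ − S) = 15800 × 248.4 g/m³ = 3924 kg/d.
So the net sludge growth is P_X = 0.2769 × 3924 = 1087 kg VSS/d.

P_X ≈ 1090 kg VSS/d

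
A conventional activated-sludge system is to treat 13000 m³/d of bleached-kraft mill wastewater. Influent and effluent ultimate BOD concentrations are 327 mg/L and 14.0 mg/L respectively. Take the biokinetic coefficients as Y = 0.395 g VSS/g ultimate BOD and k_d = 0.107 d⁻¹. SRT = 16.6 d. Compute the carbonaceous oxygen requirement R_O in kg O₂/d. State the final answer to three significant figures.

R_O ≈ 3250 kg O₂/d

Observed yield with endogenous decay: Y_obs = Y / (1 + k_d·θ_c) = 0.395 / (1 + 0.107 × 16.6) = 0.395 / 2.776 = 0.1423 g VSS/g ultimate BOD.
Q·(S₀ − S) = 13000 × (327 − 14.0) × 10⁻³ = 4069 kg/d removed.
Biomass synthesised: P_X = Y_obs × 4069 = 578.9 kg VSS/d.
R_O = Q·(S₀ − S) − 1.42·P_X = 4069 − 1.42 × 578.9 = 3247 kg O₂/d.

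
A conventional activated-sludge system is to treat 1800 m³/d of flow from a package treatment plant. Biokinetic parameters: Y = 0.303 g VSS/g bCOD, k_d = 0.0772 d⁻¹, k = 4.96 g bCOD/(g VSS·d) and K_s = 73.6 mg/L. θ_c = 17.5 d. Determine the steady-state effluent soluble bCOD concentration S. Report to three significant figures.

S ≈ 7.22 mg/L

Effluent substrate depends only on kinetics and SRT: S = K_s(1 + k_d θ_c) / [θ_c(Yk − k_d) − 1] = 73.6 × (1 + 0.0772 × 17.5) / [17.5 × (0.303 × 4.96 − 0.0772) − 1] = 173.0 / 23.95 = 7.225 mg/L.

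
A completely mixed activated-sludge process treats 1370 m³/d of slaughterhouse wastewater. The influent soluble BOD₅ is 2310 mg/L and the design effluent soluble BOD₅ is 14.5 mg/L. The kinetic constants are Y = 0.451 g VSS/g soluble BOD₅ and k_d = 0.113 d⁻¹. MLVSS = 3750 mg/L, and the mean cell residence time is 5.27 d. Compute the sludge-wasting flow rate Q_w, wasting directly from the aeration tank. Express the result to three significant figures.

Steady-state biomass mass balance: V·X·(1 + k_d·θ_c) = Y·Q·(S₀ − S)·θ_c, so V = 0.451 × 1370 × (2310 − 14.5) × 5.27 / [3750 × (1 + 0.113 × 5.27)] = 7.47×10^6 / 5983 = 1249 m³.
For wasting at MLVSS concentration, Q_w = V/θ_c = 1249/5.27 = 237.1 m³/d.

Q_w ≈ 237 m³/d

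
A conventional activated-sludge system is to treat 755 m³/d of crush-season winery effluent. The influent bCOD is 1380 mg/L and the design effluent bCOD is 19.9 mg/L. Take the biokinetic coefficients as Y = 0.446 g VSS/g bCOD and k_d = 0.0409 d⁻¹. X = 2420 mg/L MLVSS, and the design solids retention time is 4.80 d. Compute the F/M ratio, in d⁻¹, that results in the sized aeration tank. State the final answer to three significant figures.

F/M ≈ 0.567 d⁻¹

From the SRT design equation V = Y Q (S₀−S) θ_c / [X (1 + k_d θ_c)] = 0.446 × 755 × (1380 − 19.9) × 4.80 / [2420 × (1 + 0.0409 × 4.80)] = 2.2×10^6 / 2895 = 759.3 m³.
F/M = applied load / biomass = Q·S₀/(V·X) = 755 × 1380 / (759.3 × 2420) = 0.5670 d⁻¹.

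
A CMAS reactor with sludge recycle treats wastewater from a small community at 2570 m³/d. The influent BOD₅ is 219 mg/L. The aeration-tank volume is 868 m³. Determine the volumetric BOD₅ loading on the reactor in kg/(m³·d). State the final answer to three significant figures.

Volumetric loading L_v = Q·S₀ / V = 2570 × 219 g/m³ / 868.0 m³ = 648.4 g/(m³·d) = 0.6484 kg BOD₅/(m³·d).

L_v ≈ 0.648 kg BOD₅/(m³·d)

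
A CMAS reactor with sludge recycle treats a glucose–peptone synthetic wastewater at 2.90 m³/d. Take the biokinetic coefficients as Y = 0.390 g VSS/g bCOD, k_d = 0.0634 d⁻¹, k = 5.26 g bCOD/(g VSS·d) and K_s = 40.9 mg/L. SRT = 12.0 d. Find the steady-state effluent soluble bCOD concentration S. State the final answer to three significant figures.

S ≈ 3.15 mg/L

Effluent substrate depends only on kinetics and SRT: S = K_s(1 + k_d θ_c) / [θ_c(Yk − k_d) − 1] = 40.9 × (1 + 0.0634 × 12.0) / [12.0 × (0.390 × 5.26 − 0.0634) − 1] = 72.02 / 22.86 = 3.151 mg/L.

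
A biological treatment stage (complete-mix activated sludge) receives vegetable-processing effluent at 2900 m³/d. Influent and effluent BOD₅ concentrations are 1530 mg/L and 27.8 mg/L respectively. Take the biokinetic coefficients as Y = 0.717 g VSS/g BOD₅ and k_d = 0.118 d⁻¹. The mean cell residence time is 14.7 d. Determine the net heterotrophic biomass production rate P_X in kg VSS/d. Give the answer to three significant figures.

P_X ≈ 1140 kg VSS/d

Observed yield with endogenous decay: Y_obs = Y / (1 + k_d·θ_c) = 0.717 / (1 + 0.118 × 14.7) = 0.717 / 2.735 = 0.2622 g VSS/g BOD₅.
ΔS = 1530 − 27.8 = 1502 mg/L, so the substrate removal rate is 2900 × 1502/1000 = 4356 kg BOD₅/d.
Biomass produced: P_X = Y_obs·Q·ΔS = 0.2622 × 4356 ≈ 1142 kg VSS/d.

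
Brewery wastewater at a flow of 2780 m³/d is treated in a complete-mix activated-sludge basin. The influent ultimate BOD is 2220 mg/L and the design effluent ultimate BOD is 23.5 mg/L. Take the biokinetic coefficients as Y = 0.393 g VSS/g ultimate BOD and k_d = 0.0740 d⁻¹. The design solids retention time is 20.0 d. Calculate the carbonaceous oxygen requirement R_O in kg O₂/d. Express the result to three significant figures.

The observed yield is Y_obs = Y/(1 + k_d·θ_c) = 0.393 / (1 + 0.0740 × 20.0) = 0.393 / 2.480 = 0.1585 g VSS per g ultimate BOD removed.
ΔS = 2220 − 23.5 = 2196 mg/L, so the substrate removal rate is 2780 × 2196/1000 = 6106 kg ultimate BOD/d.
Net sludge production P_X = 0.1585 × 6106 = 967.6 kg VSS/d.
R_O = Q·(S₀ − S) − 1.42·P_X = 6106 − 1.42 × 967.6 = 4732 kg O₂/d.

R_O ≈ 4730 kg O₂/d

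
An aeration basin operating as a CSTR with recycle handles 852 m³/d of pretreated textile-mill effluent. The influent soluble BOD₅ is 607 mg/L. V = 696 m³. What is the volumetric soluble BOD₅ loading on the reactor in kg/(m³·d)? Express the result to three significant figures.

L_v ≈ 0.743 kg soluble BOD₅/(m³·d)

Applied soluble BOD₅ load per unit volume = Q·S₀/V = (852 × 607/1000)/696.0 = 0.7431 kg soluble BOD₅·m⁻³·d⁻¹.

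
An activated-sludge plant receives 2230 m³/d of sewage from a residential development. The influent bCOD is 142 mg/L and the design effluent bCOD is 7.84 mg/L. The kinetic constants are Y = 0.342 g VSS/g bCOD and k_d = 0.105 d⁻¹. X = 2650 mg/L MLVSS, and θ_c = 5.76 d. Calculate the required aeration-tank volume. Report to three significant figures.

V ≈ 139 m³

Steady-state biomass mass balance: V·X·(1 + k_d·θ_c) = Y·Q·(S₀ − S)·θ_c, so V = 0.342 × 2230 × (142 − 7.84) × 5.76 / [2650 × (1 + 0.105 × 5.76)] = 5.89×10^5 / 4253 = 138.6 m³.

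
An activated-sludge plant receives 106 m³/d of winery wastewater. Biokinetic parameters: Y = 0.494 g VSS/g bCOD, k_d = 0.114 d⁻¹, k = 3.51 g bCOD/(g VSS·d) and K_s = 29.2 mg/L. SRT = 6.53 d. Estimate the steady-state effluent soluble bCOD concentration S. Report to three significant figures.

S ≈ 5.32 mg/L

From the Monod/SRT balance for a CMAS, S = K_s·(1+k_d θ_c)/[θ_c·(Y k − k_d) − 1] = 29.2 × (1 + 0.114 × 6.53) / [6.53 × (0.494 × 3.51 − 0.114) − 1] = 50.94 / 9.578 = 5.318 mg/L.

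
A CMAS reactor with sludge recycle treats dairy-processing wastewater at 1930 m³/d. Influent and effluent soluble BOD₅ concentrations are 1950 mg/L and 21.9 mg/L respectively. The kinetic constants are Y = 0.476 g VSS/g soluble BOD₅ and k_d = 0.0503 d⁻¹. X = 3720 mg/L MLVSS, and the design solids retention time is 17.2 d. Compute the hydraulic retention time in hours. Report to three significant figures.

Steady-state biomass mass balance: V·X·(1 + k_d·θ_c) = Y·Q·(S₀ − S)·θ_c, so V = 0.476 × 1930 × (1950 − 21.9) × 17.2 / [3720 × (1 + 0.0503 × 17.2)] = 3.05×10^7 / 6938 = 4391 m³.
Hydraulic retention time τ = V/Q = 4391 / 1930 = 2.275 d = 54.60 h.

τ ≈ 54.6 h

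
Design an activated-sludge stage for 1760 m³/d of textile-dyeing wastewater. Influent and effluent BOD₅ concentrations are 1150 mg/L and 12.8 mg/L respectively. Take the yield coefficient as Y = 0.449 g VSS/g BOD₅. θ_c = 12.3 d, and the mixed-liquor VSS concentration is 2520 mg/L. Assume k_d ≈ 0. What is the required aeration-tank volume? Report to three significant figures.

V ≈ 4390 m³

V·X = Y·Q·ΔS·θ_c gives V = 0.449 × 1760 × (1150 − 12.8) × 12.3 / 2520 = 4386 m³.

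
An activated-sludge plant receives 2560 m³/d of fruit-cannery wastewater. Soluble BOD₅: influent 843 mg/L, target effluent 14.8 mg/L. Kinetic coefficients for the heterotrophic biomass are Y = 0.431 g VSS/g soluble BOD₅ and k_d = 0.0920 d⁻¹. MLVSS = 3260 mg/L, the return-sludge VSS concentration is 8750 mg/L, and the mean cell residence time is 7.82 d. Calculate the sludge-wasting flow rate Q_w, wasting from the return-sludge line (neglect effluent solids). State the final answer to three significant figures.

Steady-state biomass mass balance: V·X·(1 + k_d·θ_c) = Y·Q·(S₀ − S)·θ_c, so V = 0.431 × 2560 × (843 − 14.8) × 7.82 / [3260 × (1 + 0.0920 × 7.82)] = 7.15×10^6 / 5605 = 1275 m³.
θ_c = V·X/(Q_w·X_r) when wasting from the recycle, so Q_w = V·X/(θ_c·X_r) = 1275 × 3260 / (7.82 × 8750) = 60.74 m³/d.

Q_w ≈ 60.7 m³/d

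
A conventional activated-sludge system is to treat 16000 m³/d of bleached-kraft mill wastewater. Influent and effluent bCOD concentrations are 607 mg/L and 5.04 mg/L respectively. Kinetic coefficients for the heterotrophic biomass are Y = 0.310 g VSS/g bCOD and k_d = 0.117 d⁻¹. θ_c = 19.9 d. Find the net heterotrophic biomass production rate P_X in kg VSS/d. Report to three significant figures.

P_X ≈ 897 kg VSS/d

Y_obs = Y / (1 + k_d θ_c) = 0.310 / (1 + 0.117 × 19.9) = 0.310 / 3.328 = 0.09314.
ΔS = 607 − 5.04 = 602.0 mg/L, so the substrate removal rate is 16000 × 602.0/1000 = 9631 kg bCOD/d.
P_X = Y_obs · Q(S₀ − S) = 0.09314 × 9631 = 897.1 kg VSS/d.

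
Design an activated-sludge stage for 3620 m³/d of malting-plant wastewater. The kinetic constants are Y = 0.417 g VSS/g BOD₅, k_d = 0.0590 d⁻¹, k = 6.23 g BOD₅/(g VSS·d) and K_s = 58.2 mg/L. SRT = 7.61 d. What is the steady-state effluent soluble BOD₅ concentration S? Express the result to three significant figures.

S ≈ 4.60 mg/L

Effluent substrate depends only on kinetics and SRT: S = K_s(1 + k_d θ_c) / [θ_c(Yk − k_d) − 1] = 58.2 × (1 + 0.0590 × 7.61) / [7.61 × (0.417 × 6.23 − 0.0590) − 1] = 84.33 / 18.32 = 4.603 mg/L.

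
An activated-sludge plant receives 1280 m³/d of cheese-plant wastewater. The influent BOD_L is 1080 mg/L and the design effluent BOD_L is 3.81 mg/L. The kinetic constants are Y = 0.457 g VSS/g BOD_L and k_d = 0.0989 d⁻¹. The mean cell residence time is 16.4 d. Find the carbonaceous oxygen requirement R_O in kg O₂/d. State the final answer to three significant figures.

R_O ≈ 1040 kg O₂/d

Correct the yield for decay: Y_obs = Y/(1 + k_d θ_c) = 0.457 / (1 + 0.0989 × 16.4) = 0.457 / 2.622 = 0.1743.
ΔS = 1080 − 3.81 = 1076 mg/L, so the substrate removal rate is 1280 × 1076/1000 = 1378 kg BOD_L/d.
Biomass synthesised: P_X = Y_obs × 1378 = 240.1 kg VSS/d.
R_O = Q·ΔS − 1.42 P_X = 1378 − 340.9 = 1037 kg O₂/d.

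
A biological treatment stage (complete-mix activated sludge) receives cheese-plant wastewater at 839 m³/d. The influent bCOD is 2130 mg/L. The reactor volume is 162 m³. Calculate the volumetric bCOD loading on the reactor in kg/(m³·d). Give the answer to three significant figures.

L_v ≈ 11.0 kg bCOD/(m³·d)

L_v = Q S₀ / V = 839 × 2130 × 10⁻³ / 162.0 = 11.03 kg/(m³·d).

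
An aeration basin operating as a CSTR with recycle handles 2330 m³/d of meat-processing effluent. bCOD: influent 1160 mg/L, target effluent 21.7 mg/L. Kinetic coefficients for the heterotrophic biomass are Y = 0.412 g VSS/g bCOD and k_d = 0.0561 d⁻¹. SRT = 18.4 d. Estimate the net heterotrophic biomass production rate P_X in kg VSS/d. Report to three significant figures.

P_X ≈ 538 kg VSS/d

Y_obs = Y / (1 + k_d θ_c) = 0.412 / (1 + 0.0561 × 18.4) = 0.412 / 2.032 = 0.2027.
ΔS = 1160 − 21.7 = 1138 mg/L, so the substrate removal rate is 2330 × 1138/1000 = 2652 kg bCOD/d.
So the net sludge growth is P_X = 0.2027 × 2652 = 537.7 kg VSS/d.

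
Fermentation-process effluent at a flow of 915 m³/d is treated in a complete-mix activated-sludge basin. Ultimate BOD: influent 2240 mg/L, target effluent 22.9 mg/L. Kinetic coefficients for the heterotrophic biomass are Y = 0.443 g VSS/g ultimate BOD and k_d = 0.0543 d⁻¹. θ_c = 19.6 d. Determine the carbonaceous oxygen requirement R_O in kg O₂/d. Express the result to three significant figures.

R_O ≈ 1410 kg O₂/d

Observed yield with endogenous decay: Y_obs = Y / (1 + k_d·θ_c) = 0.443 / (1 + 0.0543 × 19.6) = 0.443 / 2.064 = 0.2146 g VSS/g ultimate BOD.
Q·(S₀ − S) = 915 × (2240 − 22.9) × 10⁻³ = 2029 kg/d removed.
Net sludge production P_X = 0.2146 × 2029 = 435.4 kg VSS/d.
R_O = Q·ΔS − 1.42 P_X = 2029 − 618.2 = 1410 kg O₂/d.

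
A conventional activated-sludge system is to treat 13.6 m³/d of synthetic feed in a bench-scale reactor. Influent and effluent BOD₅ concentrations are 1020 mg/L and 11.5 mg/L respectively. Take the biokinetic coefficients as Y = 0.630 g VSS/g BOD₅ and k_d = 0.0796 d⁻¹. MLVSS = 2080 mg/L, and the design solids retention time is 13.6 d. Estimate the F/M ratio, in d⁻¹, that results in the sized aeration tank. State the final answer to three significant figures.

F/M ≈ 0.246 d⁻¹

From the SRT design equation V = Y Q (S₀−S) θ_c / [X (1 + k_d θ_c)] = 0.630 × 13.6 × (1020 − 11.5) × 13.6 / [2080 × (1 + 0.0796 × 13.6)] = 1.18×10^5 / 4332 = 27.13 m³.
F/M = Q·S₀ / (V·X) = 13.6 × 1020 / (27.13 × 2080) = 0.2458 g BOD₅·(g VSS·d)⁻¹.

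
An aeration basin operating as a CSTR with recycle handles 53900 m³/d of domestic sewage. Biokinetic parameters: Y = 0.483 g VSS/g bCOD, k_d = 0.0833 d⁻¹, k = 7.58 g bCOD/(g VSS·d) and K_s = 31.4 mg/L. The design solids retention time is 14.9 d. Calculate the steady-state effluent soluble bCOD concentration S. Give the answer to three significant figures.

Effluent substrate depends only on kinetics and SRT: S = K_s(1 + k_d θ_c) / [θ_c(Yk − k_d) − 1] = 31.4 × (1 + 0.0833 × 14.9) / [14.9 × (0.483 × 7.58 − 0.0833) − 1] = 70.37 / 52.31 = 1.345 mg/L.

S ≈ 1.35 mg/L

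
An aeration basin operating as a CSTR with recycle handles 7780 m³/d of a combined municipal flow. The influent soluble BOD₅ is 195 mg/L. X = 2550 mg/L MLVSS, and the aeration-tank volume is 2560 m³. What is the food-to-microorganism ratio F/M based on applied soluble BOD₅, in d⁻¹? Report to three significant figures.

F/M ≈ 0.232 d⁻¹

Food-to-microorganism ratio F/M = Q S₀ / (V X) = 7780 × 195 / (2560 × 2550) = 0.2324 d⁻¹.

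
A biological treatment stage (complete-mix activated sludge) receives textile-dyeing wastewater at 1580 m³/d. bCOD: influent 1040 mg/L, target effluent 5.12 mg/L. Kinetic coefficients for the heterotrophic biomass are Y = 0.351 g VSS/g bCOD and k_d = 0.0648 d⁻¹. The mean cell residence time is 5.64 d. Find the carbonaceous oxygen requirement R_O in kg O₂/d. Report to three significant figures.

Correct the yield for decay: Y_obs = Y/(1 + k_d θ_c) = 0.351 / (1 + 0.0648 × 5.64) = 0.351 / 1.365 = 0.2571.
ΔS = 1040 − 5.12 = 1035 mg/L, so the substrate removal rate is 1580 × 1035/1000 = 1635 kg bCOD/d.
Net sludge production P_X = 0.2571 × 1635 = 420.3 kg VSS/d.
R_O = Q·ΔS − 1.42 P_X = 1635 − 596.8 = 1038 kg O₂/d.

R_O ≈ 1040 kg O₂/d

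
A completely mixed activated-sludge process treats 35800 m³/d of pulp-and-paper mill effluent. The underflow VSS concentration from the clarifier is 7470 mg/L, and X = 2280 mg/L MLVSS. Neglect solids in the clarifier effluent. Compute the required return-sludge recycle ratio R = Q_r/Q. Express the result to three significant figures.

Solids balance on the clarifier gives (1+R)X = R·X_r, so R = X/(X_r − X) = 2280 / (7470 − 2280) = 0.4393.

R ≈ 0.439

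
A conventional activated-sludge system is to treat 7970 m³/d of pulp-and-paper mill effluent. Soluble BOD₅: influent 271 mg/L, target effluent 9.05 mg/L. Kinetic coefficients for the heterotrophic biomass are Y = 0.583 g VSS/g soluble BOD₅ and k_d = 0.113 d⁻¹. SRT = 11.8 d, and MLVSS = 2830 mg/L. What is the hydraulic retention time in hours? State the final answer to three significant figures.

Steady-state biomass mass balance: V·X·(1 + k_d·θ_c) = Y·Q·(S₀ − S)·θ_c, so V = 0.583 × 7970 × (271 − 9.05) × 11.8 / [2830 × (1 + 0.113 × 11.8)] = 1.44×10^7 / 6604 = 2175 m³.
HRT = V/Q = 2175 m³ / 7970 m³·d⁻¹ = 0.2729 d × 24 = 6.549 h.

τ ≈ 6.55 h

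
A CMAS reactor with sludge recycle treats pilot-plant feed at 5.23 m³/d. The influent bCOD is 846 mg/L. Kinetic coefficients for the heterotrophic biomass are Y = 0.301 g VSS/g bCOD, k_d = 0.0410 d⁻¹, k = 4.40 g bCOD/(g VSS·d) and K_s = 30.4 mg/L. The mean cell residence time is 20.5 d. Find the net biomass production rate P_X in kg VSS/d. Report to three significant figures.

For a completely mixed reactor with recycle the Lawrence–McCarty relation gives S = K_s·(1 + k_d·θ_c) / [θ_c·(Y·k − k_d) − 1] = 30.4 × (1 + 0.0410 × 20.5) / [20.5 × (0.301 × 4.40 − 0.0410) − 1] = 55.95 / 25.31 = 2.211 mg/L.
Correct the yield for decay: Y_obs = Y/(1 + k_d θ_c) = 0.301 / (1 + 0.0410 × 20.5) = 0.301 / 1.841 = 0.1635.
Mass of bCOD removed per day: Q(S₀ − S) = 5.23 × 843.8 g/m³ = 4.413 kg/d.
Net biomass production P_X = Y_obs × Q·(S₀ − S) = 0.1635 × 4.413 = 0.7217 kg VSS/d.

P_X ≈ 0.722 kg VSS/d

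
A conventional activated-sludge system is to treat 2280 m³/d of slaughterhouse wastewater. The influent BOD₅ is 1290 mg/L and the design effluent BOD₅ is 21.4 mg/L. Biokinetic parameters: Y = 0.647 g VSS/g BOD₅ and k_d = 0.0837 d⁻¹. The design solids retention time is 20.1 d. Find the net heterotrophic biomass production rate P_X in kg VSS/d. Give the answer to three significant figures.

The observed yield is Y_obs = Y/(1 + k_d·θ_c) = 0.647 / (1 + 0.0837 × 20.1) = 0.647 / 2.682 = 0.2412 g VSS per g BOD₅ removed.
Q·(S₀ − S) = 2280 × (1290 − 21.4) × 10⁻³ = 2892 kg/d removed.
P_X = Y_obs · Q(S₀ − S) = 0.2412 × 2892 = 697.7 kg VSS/d.

P_X ≈ 698 kg VSS/d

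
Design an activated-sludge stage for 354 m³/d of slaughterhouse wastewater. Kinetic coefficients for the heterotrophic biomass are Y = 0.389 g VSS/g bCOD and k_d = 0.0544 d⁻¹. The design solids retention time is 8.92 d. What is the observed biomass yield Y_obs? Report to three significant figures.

Y_obs ≈ 0.262 g VSS/g bCOD

The observed yield is Y_obs = Y/(1 + k_d·θ_c) = 0.389 / (1 + 0.0544 × 8.92) = 0.389 / 1.485 = 0.2619 g VSS per g bCOD removed.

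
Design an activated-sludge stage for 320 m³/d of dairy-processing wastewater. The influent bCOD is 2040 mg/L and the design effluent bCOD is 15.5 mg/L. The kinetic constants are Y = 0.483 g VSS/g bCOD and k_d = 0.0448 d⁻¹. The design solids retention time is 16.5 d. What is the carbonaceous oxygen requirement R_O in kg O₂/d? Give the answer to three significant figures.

Correct the yield for decay: Y_obs = Y/(1 + k_d θ_c) = 0.483 / (1 + 0.0448 × 16.5) = 0.483 / 1.739 = 0.2777.
Substrate removed = Q·(S₀ − S) = 320 m³/d × (2040 − 15.5) g/m³ = 6.48×10^5 g/d = 647.8 kg/d.
P_X = Y_obs·Q·(S₀ − S) = 0.2777 × 647.8 = 179.9 kg VSS/d.
R_O = Q·ΔS − 1.42 P_X = 647.8 − 255.5 = 392.4 kg O₂/d.

R_O ≈ 392 kg O₂/d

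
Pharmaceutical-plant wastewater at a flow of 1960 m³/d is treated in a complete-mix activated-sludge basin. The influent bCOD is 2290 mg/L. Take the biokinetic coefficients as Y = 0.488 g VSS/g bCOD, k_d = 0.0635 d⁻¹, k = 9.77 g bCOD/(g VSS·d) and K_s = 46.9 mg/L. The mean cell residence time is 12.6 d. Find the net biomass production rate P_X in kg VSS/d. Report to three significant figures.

Effluent substrate depends only on kinetics and SRT: S = K_s(1 + k_d θ_c) / [θ_c(Yk − k_d) − 1] = 46.9 × (1 + 0.0635 × 12.6) / [12.6 × (0.488 × 9.77 − 0.0635) − 1] = 84.42 / 58.27 = 1.449 mg/L.
Correct the yield for decay: Y_obs = Y/(1 + k_d θ_c) = 0.488 / (1 + 0.0635 × 12.6) = 0.488 / 1.800 = 0.2711.
Mass of bCOD removed per day: Q(S₀ − S) = 1960 × 2289 g/m³ = 4486 kg/d.
Biomass produced: P_X = Y_obs·Q·ΔS = 0.2711 × 4486 ≈ 1216 kg VSS/d.

P_X ≈ 1220 kg VSS/d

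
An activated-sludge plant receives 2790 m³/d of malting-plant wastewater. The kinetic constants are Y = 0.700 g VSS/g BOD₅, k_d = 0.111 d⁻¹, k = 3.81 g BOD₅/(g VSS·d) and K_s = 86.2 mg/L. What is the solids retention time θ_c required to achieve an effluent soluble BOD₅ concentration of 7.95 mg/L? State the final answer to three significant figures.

θ_c ≈ 8.76 d

From 1/θ_c = Y·k·S/(K_s + S) − k_d: Y·k·S/(K_s+S) = 0.700 × 3.81 × 7.95 / (86.2 + 7.95) = 0.2252 d⁻¹.
θ_c = 1/(μ − k_d) = 1/(0.2252 − 0.111) = 1/0.1142 = 8.757 d.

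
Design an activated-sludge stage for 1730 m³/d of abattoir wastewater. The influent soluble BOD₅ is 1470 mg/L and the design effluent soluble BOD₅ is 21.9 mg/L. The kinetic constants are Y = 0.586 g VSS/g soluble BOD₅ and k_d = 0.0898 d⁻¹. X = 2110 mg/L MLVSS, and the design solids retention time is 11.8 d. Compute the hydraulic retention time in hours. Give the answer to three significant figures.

Rearranging the biomass balance for a CMAS with decay, V = Y·Q·ΔS·θ_c / [X·(1+k_d θ_c)] = 0.586 × 1730 × (1470 − 21.9) × 11.8 / [2110 × (1 + 0.0898 × 11.8)] = 1.73×10^7 / 4346 = 3986 m³.
τ = V/Q = 3986/1730 = 2.304 d, or 55.30 h.

τ ≈ 55.3 h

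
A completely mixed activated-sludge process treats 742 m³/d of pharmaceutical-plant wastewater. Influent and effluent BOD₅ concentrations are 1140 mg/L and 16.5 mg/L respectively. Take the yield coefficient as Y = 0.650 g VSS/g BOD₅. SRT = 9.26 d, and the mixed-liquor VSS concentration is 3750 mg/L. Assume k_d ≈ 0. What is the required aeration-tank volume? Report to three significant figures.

V·X = Y·Q·ΔS·θ_c gives V = 0.650 × 742 × (1140 − 16.5) × 9.26 / 3750 = 1338 m³.

V ≈ 1340 m³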